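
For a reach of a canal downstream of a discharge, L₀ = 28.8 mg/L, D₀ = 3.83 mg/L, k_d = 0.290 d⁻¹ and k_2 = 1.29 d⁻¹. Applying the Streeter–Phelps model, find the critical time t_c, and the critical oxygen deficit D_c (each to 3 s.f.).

t_c = [1/(k_2−k_d)] ln[(k_2/k_d)(1 − D₀(k_2−k_d)/(k_d L₀))]
= [1/(1.29−0.290)] ln[(1.29/0.290)(1 − 3.83×1.000/(0.290×28.8))]
= (1/1.000) ln[4.448 × 0.5414] = 1.000 × ln(2.408) = 1.000 × 0.8790 = 0.8790 d.
L(t_c) = L₀ e^(−k_d t_c) = 28.8 × 0.7750 = 22.32 mg/L, and at the critical point k_2 D_c = k_d L, so D_c = (0.290/1.29) × 22.32 = 5.018 mg/L.

t_c ≈ 0.879 d; D_c ≈ 5.02 mg/L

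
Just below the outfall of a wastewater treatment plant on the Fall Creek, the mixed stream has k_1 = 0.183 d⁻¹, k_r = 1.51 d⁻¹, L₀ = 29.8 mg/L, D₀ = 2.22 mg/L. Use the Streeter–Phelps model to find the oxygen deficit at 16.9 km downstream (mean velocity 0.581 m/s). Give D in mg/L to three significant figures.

Travel time t = x/v = 16.9 km / (0.581 m/s) = 16900 m / 0.581 m/s = 29090 s = 0.3367 d.
k_1 L₀/(k_r−k_1) = 0.183×29.8/(1.51−0.183) = 5.453/1.327 = 4.110 mg/L.
e^(−k_1 t) = e^(−0.183×0.3367) = 0.9402; e^(−k_r t) = e^(−1.51×0.3367) = 0.6015.
D = 4.110 × (0.9402 − 0.6015) + 2.22 × 0.6015 = 1.392 + 1.335 = 2.727 mg/L.

D ≈ 2.73 mg/L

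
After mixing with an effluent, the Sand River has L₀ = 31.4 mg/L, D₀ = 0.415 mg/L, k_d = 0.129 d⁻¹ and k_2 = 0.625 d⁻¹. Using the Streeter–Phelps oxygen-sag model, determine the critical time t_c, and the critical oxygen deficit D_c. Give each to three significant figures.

At the critical point dD/dt = 0, so k_d L₀ e^(−k_d t) = k_2 D. Substituting D(t) from the Streeter–Phelps equation and solving for t gives
t_c = ln[(k_2/k_d)(1 − D₀(k_2−k_d)/(k_d L₀))] / (k_2−k_d).
Here k_2−k_d = 0.4960 d⁻¹ and 1 − D₀(k_2−k_d)/(k_d L₀) = 1 − 0.415×0.4960/(0.129×31.4) = 0.9492, so
t_c = ln(4.845 × 0.9492) / 0.4960 = 1.526 / 0.4960 = 3.076 d.
L(t_c) = L₀ e^(−k_d t_c) = 31.4 × 0.6725 = 21.11 mg/L, and at the critical point k_2 D_c = k_d L, so D_c = (0.129/0.625) × 21.11 = 4.358 mg/L.

t_c ≈ 3.08 d; D_c ≈ 4.36 mg/L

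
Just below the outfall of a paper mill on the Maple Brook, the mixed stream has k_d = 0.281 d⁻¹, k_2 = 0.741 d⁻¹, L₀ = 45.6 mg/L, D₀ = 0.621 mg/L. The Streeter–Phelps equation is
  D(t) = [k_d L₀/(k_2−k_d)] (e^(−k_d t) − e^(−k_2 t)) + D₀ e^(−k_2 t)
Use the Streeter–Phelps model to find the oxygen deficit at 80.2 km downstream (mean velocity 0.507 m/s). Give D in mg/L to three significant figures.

Travel time t = x/v = 80.2 km / (0.507 m/s) = 80200 m / 0.507 m/s = 158200 s = 1.831 d.
k_d L₀/(k_2−k_d) = 0.281×45.6/(0.741−0.281) = 12.81/0.4600 = 27.86 mg/L.
e^(−k_d t) = e^(−0.281×1.831) = 0.5978; e^(−k_2 t) = e^(−0.741×1.831) = 0.2575.
D = 27.86 × (0.5978 − 0.2575) + 0.621 × 0.2575 = 9.479 + 0.1599 = 9.639 mg/L.

D ≈ 9.64 mg/L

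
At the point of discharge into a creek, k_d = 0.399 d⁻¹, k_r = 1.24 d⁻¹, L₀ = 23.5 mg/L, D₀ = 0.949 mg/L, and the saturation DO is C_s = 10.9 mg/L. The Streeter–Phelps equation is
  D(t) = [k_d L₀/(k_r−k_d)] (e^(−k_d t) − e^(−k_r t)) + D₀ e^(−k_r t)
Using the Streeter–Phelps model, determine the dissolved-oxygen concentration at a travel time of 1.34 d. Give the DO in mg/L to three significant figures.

k_d L₀/(k_r−k_d) = 0.399×23.5/(1.24−0.399) = 9.377/0.8410 = 11.15 mg/L.
e^(−k_d t) = e^(−0.399×1.340) = 0.5859; e^(−k_r t) = e^(−1.24×1.340) = 0.1898.
D = 11.15 × (0.5859 − 0.1898) + 0.949 × 0.1898 = 4.415 + 0.1802 = 4.596 mg/L.
DO = C_s − D = 10.9 − 4.596 = 6.304 mg/L.

DO ≈ 6.30 mg/L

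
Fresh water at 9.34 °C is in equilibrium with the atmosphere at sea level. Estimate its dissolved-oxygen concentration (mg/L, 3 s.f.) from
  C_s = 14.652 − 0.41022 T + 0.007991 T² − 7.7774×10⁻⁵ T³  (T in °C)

C_s ≈ 11.5 mg/L

C_s = 14.652 − 0.41022×9.34 + 0.007991×9.34² − 7.7774×10⁻⁵×9.34³ = 11.45 mg/L.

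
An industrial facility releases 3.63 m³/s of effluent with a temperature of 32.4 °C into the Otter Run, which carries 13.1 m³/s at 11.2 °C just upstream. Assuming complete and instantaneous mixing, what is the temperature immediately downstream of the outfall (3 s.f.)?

Flow-weighted mixing: C = (Q_r C_r + Q_w C_w)/(Q_r + Q_w)
= (13.1×11.2 + 3.63×32.4)/(13.1 + 3.63) = 264.3/16.73 = 15.80 °C.

15.8 °C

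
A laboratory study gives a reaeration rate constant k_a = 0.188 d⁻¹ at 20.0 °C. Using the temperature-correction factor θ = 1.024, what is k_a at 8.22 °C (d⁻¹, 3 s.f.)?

k_a(T₂) = k_a(T₁) · θ^(T₂−T₁) = 0.188 × 1.024^(8.22−20.0)
= 0.188 × 1.024^-11.8 = 0.188 × 0.7563 = 0.1422 d⁻¹.

k_a ≈ 0.142 d⁻¹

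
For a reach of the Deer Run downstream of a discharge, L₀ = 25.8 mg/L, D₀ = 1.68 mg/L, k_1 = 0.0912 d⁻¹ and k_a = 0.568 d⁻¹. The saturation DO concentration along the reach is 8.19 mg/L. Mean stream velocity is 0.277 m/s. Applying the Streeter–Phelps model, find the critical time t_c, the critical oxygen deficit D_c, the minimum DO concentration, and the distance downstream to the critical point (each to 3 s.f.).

At the critical point dD/dt = 0, so k_1 L₀ e^(−k_1 t) = k_a D. Substituting D(t) from the Streeter–Phelps equation and solving for t gives
t_c = ln[(k_a/k_1)(1 − D₀(k_a−k_1)/(k_1 L₀))] / (k_a−k_1).
Here k_a−k_1 = 0.4768 d⁻¹ and 1 − D₀(k_a−k_1)/(k_1 L₀) = 1 − 1.68×0.4768/(0.0912×25.8) = 0.6596, so
t_c = ln(6.228 × 0.6596) / 0.4768 = 1.413 / 0.4768 = 2.963 d.
D_c = (k_1/k_a) L₀ e^(−k_1 t_c) = (0.0912/0.568) × 25.8 × e^(−0.0912×2.963) = 0.1606 × 25.8 × 0.7632 = 3.162 mg/L.
Minimum DO = C_s − D_c = 8.19 − 3.162 = 5.028 mg/L.
x_c = v t_c = 0.277 m/s × 2.963 d × 86400 s/d = 70920 m ≈ 70.9 km.

t_c ≈ 2.96 d; D_c ≈ 3.16 mg/L; min DO ≈ 5.03 mg/L; x_c ≈ 70.9 km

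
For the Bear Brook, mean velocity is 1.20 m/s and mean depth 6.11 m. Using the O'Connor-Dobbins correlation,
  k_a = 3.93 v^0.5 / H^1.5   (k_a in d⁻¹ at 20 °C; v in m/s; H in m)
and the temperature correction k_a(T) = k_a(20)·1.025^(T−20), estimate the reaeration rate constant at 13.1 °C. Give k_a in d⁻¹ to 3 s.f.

k_a(20) = 3.93 × 1.20^0.5 / 6.11^1.5 = 3.93 × 1.095 / 15.10 = 0.2851 d⁻¹.
k_a(13.1) = 0.2851 × 1.025^(13.1−20) = 0.2851 × 0.8433 = 0.2404 d⁻¹.

k_a ≈ 0.240 d⁻¹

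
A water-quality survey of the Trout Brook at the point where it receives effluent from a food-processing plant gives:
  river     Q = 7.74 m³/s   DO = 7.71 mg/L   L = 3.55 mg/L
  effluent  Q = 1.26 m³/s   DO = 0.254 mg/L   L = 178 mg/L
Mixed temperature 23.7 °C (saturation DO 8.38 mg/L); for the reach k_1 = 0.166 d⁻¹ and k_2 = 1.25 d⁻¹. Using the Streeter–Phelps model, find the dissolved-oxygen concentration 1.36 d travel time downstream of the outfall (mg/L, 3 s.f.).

Mixed DO = (7.74×7.71 + 1.26×0.254)/(7.74+1.26) = 60.00/9.000 = 6.666 mg/L.
Mixed L₀ = (7.74×3.55 + 1.26×178)/(9.000) = 251.8/9.000 = 27.97 mg/L.
Initial deficit D₀ = C_s − DO₀ = 8.38 − 6.666 = 1.714 mg/L.
D(1.36) = [0.166×27.97/(1.25−0.166)](e^(−0.166×1.36) − e^(−1.25×1.36)) + 1.714 e^(−1.25×1.36)
= 4.284 × (0.7979 − 0.1827) + 1.714 × 0.1827 = 2.949 mg/L.
DO = 8.38 − 2.949 = 5.431 mg/L.

DO ≈ 5.43 mg/L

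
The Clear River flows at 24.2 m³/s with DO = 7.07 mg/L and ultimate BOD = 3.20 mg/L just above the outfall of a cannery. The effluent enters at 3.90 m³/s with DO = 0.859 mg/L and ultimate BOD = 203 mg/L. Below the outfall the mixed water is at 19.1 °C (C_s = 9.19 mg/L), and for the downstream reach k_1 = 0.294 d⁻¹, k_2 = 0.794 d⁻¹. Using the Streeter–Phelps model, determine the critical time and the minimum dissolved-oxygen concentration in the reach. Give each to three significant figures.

t_c ≈ 1.63 d; minimum DO ≈ 2.10 mg/L

Mixed DO = (24.2×7.07 + 3.90×0.859)/(24.2+3.90) = 174.4/28.10 = 6.208 mg/L.
Mixed L₀ = (24.2×3.20 + 3.90×203)/(28.10) = 869.1/28.10 = 30.93 mg/L.
Initial deficit D₀ = C_s − DO₀ = 9.19 − 6.208 = 2.982 mg/L.
t_c = (1/0.5000) ln[(0.794/0.294)(1 − 2.982×0.5000/(0.294×30.93))] = 2.000 × ln(2.258) = 1.629 d.
D_c = (0.294/0.794) × 30.93 × e^(−0.294×1.629) = 0.3703 × 30.93 × 0.6195 = 7.095 mg/L.
Minimum DO = 9.19 − 7.095 = 2.095 mg/L.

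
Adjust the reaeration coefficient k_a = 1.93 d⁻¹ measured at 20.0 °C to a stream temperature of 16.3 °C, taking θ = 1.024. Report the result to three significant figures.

k_a(T₂) = k_a(T₁) · θ^(T₂−T₁) = 1.93 × 1.024^(16.3−20.0)
= 1.93 × 1.024^-3.70 = 1.93 × 0.9160 = 1.768 d⁻¹.

k_a ≈ 1.77 d⁻¹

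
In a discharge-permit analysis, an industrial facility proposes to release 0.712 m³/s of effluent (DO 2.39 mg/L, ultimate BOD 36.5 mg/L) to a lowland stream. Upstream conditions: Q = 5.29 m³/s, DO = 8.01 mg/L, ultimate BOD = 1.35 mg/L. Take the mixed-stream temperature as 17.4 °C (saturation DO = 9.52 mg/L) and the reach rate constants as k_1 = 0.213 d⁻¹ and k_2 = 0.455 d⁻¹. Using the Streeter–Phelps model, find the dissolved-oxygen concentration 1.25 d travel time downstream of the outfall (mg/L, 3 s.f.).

DO ≈ 7.32 mg/L

Mixed DO = (5.29×8.01 + 0.712×2.39)/(5.29+0.712) = 44.07/6.002 = 7.343 mg/L.
Mixed L₀ = (5.29×1.35 + 0.712×36.5)/(6.002) = 33.13/6.002 = 5.520 mg/L.
Initial deficit D₀ = C_s − DO₀ = 9.52 − 7.343 = 2.177 mg/L.
D(1.25) = [0.213×5.520/(0.455−0.213)](e^(−0.213×1.25) − e^(−0.455×1.25)) + 2.177 e^(−0.455×1.25)
= 4.858 × (0.7662 − 0.5662) + 2.177 × 0.5662 = 2.204 mg/L.
DO = 9.52 − 2.204 = 7.316 mg/L.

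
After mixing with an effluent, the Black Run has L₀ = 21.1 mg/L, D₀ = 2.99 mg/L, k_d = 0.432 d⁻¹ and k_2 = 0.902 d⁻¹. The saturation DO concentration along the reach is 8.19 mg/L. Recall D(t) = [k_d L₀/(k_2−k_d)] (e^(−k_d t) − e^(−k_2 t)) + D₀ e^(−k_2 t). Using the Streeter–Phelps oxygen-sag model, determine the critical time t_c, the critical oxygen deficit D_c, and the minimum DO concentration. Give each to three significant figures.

t_c ≈ 1.21 d; D_c ≈ 5.99 mg/L; min DO ≈ 2.20 mg/L

At the critical point dD/dt = 0, so k_d L₀ e^(−k_d t) = k_2 D. Substituting D(t) from the Streeter–Phelps equation and solving for t gives
t_c = ln[(k_2/k_d)(1 − D₀(k_2−k_d)/(k_d L₀))] / (k_2−k_d).
Here k_2−k_d = 0.4700 d⁻¹ and 1 − D₀(k_2−k_d)/(k_d L₀) = 1 − 2.99×0.4700/(0.432×21.1) = 0.8458, so
t_c = ln(2.088 × 0.8458) / 0.4700 = 0.5688 / 0.4700 = 1.210 d.
L(t_c) = L₀ e^(−k_d t_c) = 21.1 × 0.5929 = 12.51 mg/L, and at the critical point k_2 D_c = k_d L, so D_c = (0.432/0.902) × 12.51 = 5.991 mg/L.
Minimum DO = C_s − D_c = 8.19 − 5.991 = 2.199 mg/L.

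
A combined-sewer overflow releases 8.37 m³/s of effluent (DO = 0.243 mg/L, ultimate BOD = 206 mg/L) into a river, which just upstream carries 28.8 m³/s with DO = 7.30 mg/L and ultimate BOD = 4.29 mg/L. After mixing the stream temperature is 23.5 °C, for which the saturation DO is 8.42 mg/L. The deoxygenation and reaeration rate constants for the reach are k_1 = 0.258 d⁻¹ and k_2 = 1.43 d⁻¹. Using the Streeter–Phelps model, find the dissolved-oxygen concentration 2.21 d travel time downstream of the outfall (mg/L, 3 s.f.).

Mixed DO = (28.8×7.30 + 8.37×0.243)/(28.8+8.37) = 212.3/37.17 = 5.711 mg/L.
Mixed L₀ = (28.8×4.29 + 8.37×206)/(37.17) = 1848/37.17 = 49.71 mg/L.
Initial deficit D₀ = C_s − DO₀ = 8.42 − 5.711 = 2.709 mg/L.
D(2.21) = [0.258×49.71/(1.43−0.258)](e^(−0.258×2.21) − e^(−1.43×2.21)) + 2.709 e^(−1.43×2.21)
= 10.94 × (0.5654 − 0.04241) + 2.709 × 0.04241 = 5.838 mg/L.
DO = 8.42 − 5.838 = 2.582 mg/L.

DO ≈ 2.58 mg/L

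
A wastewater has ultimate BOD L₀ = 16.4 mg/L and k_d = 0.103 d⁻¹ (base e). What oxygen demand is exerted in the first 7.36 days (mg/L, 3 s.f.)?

y ≈ 8.72 mg/L

y_t = L₀(1 − e^(−k_d t)) = 16.4 × (1 − e^(−0.103×7.36))
= 16.4 × (1 − 0.4686) = 16.4 × 0.5314 = 8.716 mg/L.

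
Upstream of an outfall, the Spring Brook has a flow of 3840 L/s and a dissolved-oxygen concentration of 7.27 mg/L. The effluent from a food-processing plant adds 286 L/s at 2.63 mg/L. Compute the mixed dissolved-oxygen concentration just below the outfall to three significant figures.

6.95 mg/L

Flow-weighted mixing: C = (Q_r C_r + Q_w C_w)/(Q_r + Q_w)
= (3840×7.27 + 286×2.63)/(3840 + 286) = 28670/4126 = 6.948 mg/L.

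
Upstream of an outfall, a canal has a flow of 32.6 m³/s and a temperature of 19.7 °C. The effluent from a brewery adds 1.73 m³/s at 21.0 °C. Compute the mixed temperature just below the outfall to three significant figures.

19.8 °C

Flow-weighted mixing: C = (Q_r C_r + Q_w C_w)/(Q_r + Q_w)
= (32.6×19.7 + 1.73×21.0)/(32.6 + 1.73) = 678.6/34.33 = 19.77 °C.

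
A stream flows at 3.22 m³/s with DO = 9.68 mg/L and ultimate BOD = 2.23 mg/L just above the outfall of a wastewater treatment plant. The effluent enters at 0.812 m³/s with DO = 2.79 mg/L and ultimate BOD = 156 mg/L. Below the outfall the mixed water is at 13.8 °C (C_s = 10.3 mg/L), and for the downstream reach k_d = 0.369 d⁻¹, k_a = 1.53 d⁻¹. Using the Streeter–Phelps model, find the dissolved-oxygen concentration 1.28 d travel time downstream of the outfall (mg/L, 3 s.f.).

Mixed DO = (3.22×9.68 + 0.812×2.79)/(3.22+0.812) = 33.44/4.032 = 8.292 mg/L.
Mixed L₀ = (3.22×2.23 + 0.812×156)/(4.032) = 133.9/4.032 = 33.20 mg/L.
Initial deficit D₀ = C_s − DO₀ = 10.3 − 8.292 = 2.008 mg/L.
D(1.28) = [0.369×33.20/(1.53−0.369)](e^(−0.369×1.28) − e^(−1.53×1.28)) + 2.008 e^(−1.53×1.28)
= 10.55 × (0.6236 − 0.1411) + 2.008 × 0.1411 = 5.374 mg/L.
DO = 10.3 − 5.374 = 4.926 mg/L.

DO ≈ 4.93 mg/L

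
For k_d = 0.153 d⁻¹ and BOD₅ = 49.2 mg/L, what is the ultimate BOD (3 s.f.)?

BOD₅ = L₀(1 − e^(−5k_d)) ⇒ L₀ = BOD₅ / (1 − e^(−5×0.153))
= 49.2 / (1 − 0.4653) = 49.2 / 0.5347 = 92.02 mg/L.

L₀ ≈ 92.0 mg/L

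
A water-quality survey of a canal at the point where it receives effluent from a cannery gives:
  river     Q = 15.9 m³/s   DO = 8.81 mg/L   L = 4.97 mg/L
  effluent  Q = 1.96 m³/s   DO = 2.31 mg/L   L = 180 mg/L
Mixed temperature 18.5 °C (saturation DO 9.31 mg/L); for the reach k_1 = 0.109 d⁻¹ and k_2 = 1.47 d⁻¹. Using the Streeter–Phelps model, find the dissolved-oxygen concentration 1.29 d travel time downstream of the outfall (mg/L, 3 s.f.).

DO ≈ 7.74 mg/L

Mixed DO = (15.9×8.81 + 1.96×2.31)/(15.9+1.96) = 144.6/17.86 = 8.097 mg/L.
Mixed L₀ = (15.9×4.97 + 1.96×180)/(17.86) = 431.8/17.86 = 24.18 mg/L.
Initial deficit D₀ = C_s − DO₀ = 9.31 − 8.097 = 1.213 mg/L.
D(1.29) = [0.109×24.18/(1.47−0.109)](e^(−0.109×1.29) − e^(−1.47×1.29)) + 1.213 e^(−1.47×1.29)
= 1.936 × (0.8688 − 0.1501) + 1.213 × 0.1501 = 1.574 mg/L.
DO = 9.31 − 1.574 = 7.736 mg/L.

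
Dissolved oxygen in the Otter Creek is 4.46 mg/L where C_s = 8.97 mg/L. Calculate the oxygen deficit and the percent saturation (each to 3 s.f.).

D ≈ 4.51 mg/L; 49.7 % saturation

D = C_s − C = 8.97 − 4.46 = 4.51 mg/L.
% saturation = 4.46/8.97 × 100 = 49.7 %.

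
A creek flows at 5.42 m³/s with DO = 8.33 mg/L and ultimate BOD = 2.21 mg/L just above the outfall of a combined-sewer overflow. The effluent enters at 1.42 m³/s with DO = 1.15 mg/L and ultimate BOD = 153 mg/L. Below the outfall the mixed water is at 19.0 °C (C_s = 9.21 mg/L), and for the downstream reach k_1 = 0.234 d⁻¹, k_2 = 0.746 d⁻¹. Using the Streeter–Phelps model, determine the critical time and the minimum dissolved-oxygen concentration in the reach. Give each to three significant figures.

t_c ≈ 1.94 d; minimum DO ≈ 2.53 mg/L

Mixed DO = (5.42×8.33 + 1.42×1.15)/(5.42+1.42) = 46.78/6.840 = 6.839 mg/L.
Mixed L₀ = (5.42×2.21 + 1.42×153)/(6.840) = 229.2/6.840 = 33.51 mg/L.
Initial deficit D₀ = C_s − DO₀ = 9.21 − 6.839 = 2.371 mg/L.
t_c = (1/0.5120) ln[(0.746/0.234)(1 − 2.371×0.5120/(0.234×33.51))] = 1.953 × ln(2.695) = 1.936 d.
D_c = (0.234/0.746) × 33.51 × e^(−0.234×1.936) = 0.3137 × 33.51 × 0.6357 = 6.683 mg/L.
Minimum DO = 9.21 − 6.683 = 2.527 mg/L.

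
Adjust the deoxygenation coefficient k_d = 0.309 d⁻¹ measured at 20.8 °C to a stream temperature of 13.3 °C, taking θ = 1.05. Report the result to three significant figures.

k_d(T₂) = k_d(T₁) · θ^(T₂−T₁) = 0.309 × 1.05^(13.3−20.8)
= 0.309 × 1.05^-7.50 = 0.309 × 0.6936 = 0.2143 d⁻¹.

k_d ≈ 0.214 d⁻¹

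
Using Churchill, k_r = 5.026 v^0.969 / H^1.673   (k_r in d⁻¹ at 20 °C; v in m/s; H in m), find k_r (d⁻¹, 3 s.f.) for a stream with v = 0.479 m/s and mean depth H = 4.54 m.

k_r = 5.026 × 0.479^0.969 / 4.54^1.673 = 5.026 × 0.4901 / 12.57 = 0.1960 d⁻¹.

k_r ≈ 0.196 d⁻¹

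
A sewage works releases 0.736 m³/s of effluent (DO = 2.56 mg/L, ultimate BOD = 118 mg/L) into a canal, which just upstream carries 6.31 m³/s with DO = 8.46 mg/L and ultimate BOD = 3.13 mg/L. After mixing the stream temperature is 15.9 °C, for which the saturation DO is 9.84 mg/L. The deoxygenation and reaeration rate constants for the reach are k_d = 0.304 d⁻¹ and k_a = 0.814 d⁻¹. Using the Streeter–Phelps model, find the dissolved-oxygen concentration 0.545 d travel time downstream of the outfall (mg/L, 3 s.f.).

Mixed DO = (6.31×8.46 + 0.736×2.56)/(6.31+0.736) = 55.27/7.046 = 7.844 mg/L.
Mixed L₀ = (6.31×3.13 + 0.736×118)/(7.046) = 106.6/7.046 = 15.13 mg/L.
Initial deficit D₀ = C_s − DO₀ = 9.84 − 7.844 = 1.996 mg/L.
D(0.545) = [0.304×15.13/(0.814−0.304)](e^(−0.304×0.545) − e^(−0.814×0.545)) + 1.996 e^(−0.814×0.545)
= 9.018 × (0.8473 − 0.6417) + 1.996 × 0.6417 = 3.135 mg/L.
DO = 9.84 − 3.135 = 6.705 mg/L.

DO ≈ 6.70 mg/L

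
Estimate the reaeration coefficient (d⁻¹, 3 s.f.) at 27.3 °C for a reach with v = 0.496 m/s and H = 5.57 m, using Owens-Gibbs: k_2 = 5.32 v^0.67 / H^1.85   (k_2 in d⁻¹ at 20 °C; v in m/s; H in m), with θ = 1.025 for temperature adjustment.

k_2(20) = 5.32 × 0.496^0.67 / 5.57^1.85 = 5.32 × 0.6251 / 23.98 = 0.1387 d⁻¹.
k_2(27.3) = 0.1387 × 1.025^(27.3−20) = 0.1387 × 1.198 = 0.1661 d⁻¹.

k_2 ≈ 0.166 d⁻¹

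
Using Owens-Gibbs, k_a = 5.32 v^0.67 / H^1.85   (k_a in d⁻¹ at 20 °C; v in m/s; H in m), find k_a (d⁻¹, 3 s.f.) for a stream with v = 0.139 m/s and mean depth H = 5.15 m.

k_a = 5.32 × 0.139^0.67 / 5.15^1.85 = 5.32 × 0.2666 / 20.74 = 0.06837 d⁻¹.

k_a ≈ 0.0684 d⁻¹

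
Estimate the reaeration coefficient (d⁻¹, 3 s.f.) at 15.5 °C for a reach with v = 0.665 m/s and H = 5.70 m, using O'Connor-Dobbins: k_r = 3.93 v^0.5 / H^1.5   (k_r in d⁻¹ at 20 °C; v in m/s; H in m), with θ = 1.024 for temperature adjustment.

k_r(20) = 3.93 × 0.665^0.5 / 5.70^1.5 = 3.93 × 0.8155 / 13.61 = 0.2355 d⁻¹.
k_r(15.5) = 0.2355 × 1.024^(15.5−20) = 0.2355 × 0.8988 = 0.2117 d⁻¹.

k_r ≈ 0.212 d⁻¹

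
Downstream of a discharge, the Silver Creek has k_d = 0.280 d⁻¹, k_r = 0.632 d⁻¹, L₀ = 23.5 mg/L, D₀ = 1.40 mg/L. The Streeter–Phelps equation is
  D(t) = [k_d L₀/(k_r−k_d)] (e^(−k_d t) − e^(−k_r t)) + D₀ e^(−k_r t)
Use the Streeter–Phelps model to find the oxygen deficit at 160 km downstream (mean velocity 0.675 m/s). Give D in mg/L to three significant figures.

Travel time t = x/v = 160 km / (0.675 m/s) = 160000 m / 0.675 m/s = 237000 s = 2.743 d.
k_d L₀/(k_r−k_d) = 0.280×23.5/(0.632−0.280) = 6.580/0.3520 = 18.69 mg/L.
e^(−k_d t) = e^(−0.280×2.743) = 0.4639; e^(−k_r t) = e^(−0.632×2.743) = 0.1766.
D = 18.69 × (0.4639 − 0.1766) + 1.40 × 0.1766 = 5.370 + 0.2472 = 5.617 mg/L.

D ≈ 5.62 mg/L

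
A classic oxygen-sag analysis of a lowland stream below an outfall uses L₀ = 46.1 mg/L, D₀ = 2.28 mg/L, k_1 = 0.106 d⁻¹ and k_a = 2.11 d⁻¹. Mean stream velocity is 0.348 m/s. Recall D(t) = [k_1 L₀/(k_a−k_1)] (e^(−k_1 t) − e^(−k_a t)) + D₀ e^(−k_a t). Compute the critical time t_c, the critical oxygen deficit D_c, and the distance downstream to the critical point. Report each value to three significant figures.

With k_a/k_1 = 19.91 and 1 − D₀(k_a−k_1)/(k_1 L₀) = 0.06497,
t_c = ln(19.91 × 0.06497) / (2.11 − 0.106) = ln(1.293) / 2.004 = 0.2572/2.004 = 0.1283 d.
D_c = (k_1/k_a) L₀ e^(−k_1 t_c) = (0.106/2.11) × 46.1 × e^(−0.106×0.1283) = 0.05024 × 46.1 × 0.9865 = 2.285 mg/L.
x_c = v t_c = 0.348 m/s × 0.1283 d × 86400 s/d = 3858 m ≈ 3.86 km.

t_c ≈ 0.128 d; D_c ≈ 2.28 mg/L; x_c ≈ 3.86 km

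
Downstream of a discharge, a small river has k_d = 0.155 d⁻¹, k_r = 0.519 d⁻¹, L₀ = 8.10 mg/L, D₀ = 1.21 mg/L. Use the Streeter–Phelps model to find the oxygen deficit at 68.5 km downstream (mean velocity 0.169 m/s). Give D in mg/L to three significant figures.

D ≈ 1.47 mg/L

Travel time t = x/v = 68.5 km / (0.169 m/s) = 68500 m / 0.169 m/s = 405300 s = 4.691 d.
k_d L₀/(k_r−k_d) = 0.155×8.10/(0.519−0.155) = 1.255/0.3640 = 3.449 mg/L.
e^(−k_d t) = e^(−0.155×4.691) = 0.4833; e^(−k_r t) = e^(−0.519×4.691) = 0.08762.
D = 3.449 × (0.4833 − 0.08762) + 1.21 × 0.08762 = 1.365 + 0.1060 = 1.471 mg/L.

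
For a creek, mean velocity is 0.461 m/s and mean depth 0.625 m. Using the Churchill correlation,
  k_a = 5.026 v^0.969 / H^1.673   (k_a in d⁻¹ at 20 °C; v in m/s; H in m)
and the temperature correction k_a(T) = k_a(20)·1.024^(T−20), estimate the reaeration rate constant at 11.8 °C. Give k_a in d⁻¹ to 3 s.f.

k_a ≈ 4.29 d⁻¹

k_a(20) = 5.026 × 0.461^0.969 / 0.625^1.673 = 5.026 × 0.4722 / 0.4555 = 5.210 d⁻¹.
k_a(11.8) = 5.210 × 1.024^(11.8−20) = 5.210 × 0.8233 = 4.289 d⁻¹.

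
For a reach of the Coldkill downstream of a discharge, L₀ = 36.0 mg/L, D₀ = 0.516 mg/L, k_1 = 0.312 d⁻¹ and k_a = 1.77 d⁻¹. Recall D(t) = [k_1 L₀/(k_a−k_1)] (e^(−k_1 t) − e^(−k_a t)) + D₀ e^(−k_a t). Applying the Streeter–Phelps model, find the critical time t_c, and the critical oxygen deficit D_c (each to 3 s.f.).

With k_a/k_1 = 5.673 and 1 − D₀(k_a−k_1)/(k_1 L₀) = 0.9330,
t_c = ln(5.673 × 0.9330) / (1.77 − 0.312) = ln(5.293) / 1.458 = 1.666/1.458 = 1.143 d.
L(t_c) = L₀ e^(−k_1 t_c) = 36.0 × 0.7001 = 25.20 mg/L, and at the critical point k_a D_c = k_1 L, so D_c = (0.312/1.77) × 25.20 = 4.442 mg/L.

t_c ≈ 1.14 d; D_c ≈ 4.44 mg/L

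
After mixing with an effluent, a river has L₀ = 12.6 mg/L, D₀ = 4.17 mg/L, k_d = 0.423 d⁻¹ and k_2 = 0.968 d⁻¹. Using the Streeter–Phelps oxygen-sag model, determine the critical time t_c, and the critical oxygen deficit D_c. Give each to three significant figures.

With k_2/k_d = 2.288 and 1 − D₀(k_2−k_d)/(k_d L₀) = 0.5736,
t_c = ln(2.288 × 0.5736) / (0.968 − 0.423) = ln(1.313) / 0.5450 = 0.2720/0.5450 = 0.4991 d.
L(t_c) = L₀ e^(−k_d t_c) = 12.6 × 0.8097 = 10.20 mg/L, and at the critical point k_2 D_c = k_d L, so D_c = (0.423/0.968) × 10.20 = 4.458 mg/L.

t_c ≈ 0.499 d; D_c ≈ 4.46 mg/L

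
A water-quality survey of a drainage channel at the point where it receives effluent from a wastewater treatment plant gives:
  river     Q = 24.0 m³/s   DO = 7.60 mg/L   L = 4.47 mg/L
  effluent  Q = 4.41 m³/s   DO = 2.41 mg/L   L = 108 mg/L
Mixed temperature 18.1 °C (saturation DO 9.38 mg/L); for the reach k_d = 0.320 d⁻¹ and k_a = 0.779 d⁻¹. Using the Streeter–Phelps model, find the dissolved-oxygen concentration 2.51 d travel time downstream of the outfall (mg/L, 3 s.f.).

Mixed DO = (24.0×7.60 + 4.41×2.41)/(24.0+4.41) = 193.0/28.41 = 6.794 mg/L.
Mixed L₀ = (24.0×4.47 + 4.41×108)/(28.41) = 583.6/28.41 = 20.54 mg/L.
Initial deficit D₀ = C_s − DO₀ = 9.38 − 6.794 = 2.586 mg/L.
D(2.51) = [0.320×20.54/(0.779−0.320)](e^(−0.320×2.51) − e^(−0.779×2.51)) + 2.586 e^(−0.779×2.51)
= 14.32 × (0.4479 − 0.1415) + 2.586 × 0.1415 = 4.753 mg/L.
DO = 9.38 − 4.753 = 4.627 mg/L.

DO ≈ 4.63 mg/L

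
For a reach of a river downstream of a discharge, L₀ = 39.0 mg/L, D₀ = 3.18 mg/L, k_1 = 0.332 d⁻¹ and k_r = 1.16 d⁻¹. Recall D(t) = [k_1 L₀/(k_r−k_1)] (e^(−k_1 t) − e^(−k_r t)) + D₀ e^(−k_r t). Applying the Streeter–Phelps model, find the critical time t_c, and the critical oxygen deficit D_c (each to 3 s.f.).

t_c ≈ 1.24 d; D_c ≈ 7.40 mg/L

t_c = [1/(k_r−k_1)] ln[(k_r/k_1)(1 − D₀(k_r−k_1)/(k_1 L₀))]
= [1/(1.16−0.332)] ln[(1.16/0.332)(1 − 3.18×0.8280/(0.332×39.0))]
= (1/0.8280) ln[3.494 × 0.7966] = 1.208 × ln(2.783) = 1.208 × 1.024 = 1.236 d.
D_c = (k_1/k_r) L₀ e^(−k_1 t_c) = (0.332/1.16) × 39.0 × e^(−0.332×1.236) = 0.2862 × 39.0 × 0.6633 = 7.404 mg/L.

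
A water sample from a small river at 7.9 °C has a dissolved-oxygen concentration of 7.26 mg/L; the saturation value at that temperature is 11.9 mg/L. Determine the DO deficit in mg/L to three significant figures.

D ≈ 4.64 mg/L

D = C_s − C = 11.9 − 7.26 = 4.64 mg/L.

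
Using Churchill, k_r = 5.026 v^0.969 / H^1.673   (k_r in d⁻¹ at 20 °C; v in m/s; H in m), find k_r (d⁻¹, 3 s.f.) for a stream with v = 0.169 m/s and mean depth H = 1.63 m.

k_r ≈ 0.396 d⁻¹

k_r = 5.026 × 0.169^0.969 / 1.63^1.673 = 5.026 × 0.1786 / 2.265 = 0.3963 d⁻¹.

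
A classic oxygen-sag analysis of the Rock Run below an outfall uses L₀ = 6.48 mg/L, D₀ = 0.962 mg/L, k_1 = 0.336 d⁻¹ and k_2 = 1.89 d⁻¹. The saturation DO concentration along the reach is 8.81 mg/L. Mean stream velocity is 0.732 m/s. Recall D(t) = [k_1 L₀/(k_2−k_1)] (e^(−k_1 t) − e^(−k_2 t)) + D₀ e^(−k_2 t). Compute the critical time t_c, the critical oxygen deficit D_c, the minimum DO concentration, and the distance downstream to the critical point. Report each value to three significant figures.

At the critical point dD/dt = 0, so k_1 L₀ e^(−k_1 t) = k_2 D. Substituting D(t) from the Streeter–Phelps equation and solving for t gives
t_c = ln[(k_2/k_1)(1 − D₀(k_2−k_1)/(k_1 L₀))] / (k_2−k_1).
Here k_2−k_1 = 1.554 d⁻¹ and 1 − D₀(k_2−k_1)/(k_1 L₀) = 1 − 0.962×1.554/(0.336×6.48) = 0.3134, so
t_c = ln(5.625 × 0.3134) / 1.554 = 0.5669 / 1.554 = 0.3648 d.
L(t_c) = L₀ e^(−k_1 t_c) = 6.48 × 0.8846 = 5.732 mg/L, and at the critical point k_2 D_c = k_1 L, so D_c = (0.336/1.89) × 5.732 = 1.019 mg/L.
Minimum DO = C_s − D_c = 8.81 − 1.019 = 7.791 mg/L.
x_c = v t_c = 0.732 m/s × 0.3648 d × 86400 s/d = 23070 m ≈ 23.1 km.

t_c ≈ 0.365 d; D_c ≈ 1.02 mg/L; min DO ≈ 7.79 mg/L; x_c ≈ 23.1 km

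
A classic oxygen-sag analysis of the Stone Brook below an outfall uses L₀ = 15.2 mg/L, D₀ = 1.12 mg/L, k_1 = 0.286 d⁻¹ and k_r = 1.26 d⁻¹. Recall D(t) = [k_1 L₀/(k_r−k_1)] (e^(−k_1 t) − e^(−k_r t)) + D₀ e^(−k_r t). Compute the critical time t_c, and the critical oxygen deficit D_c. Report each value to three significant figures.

With k_r/k_1 = 4.406 and 1 − D₀(k_r−k_1)/(k_1 L₀) = 0.7491,
t_c = ln(4.406 × 0.7491) / (1.26 − 0.286) = ln(3.300) / 0.9740 = 1.194/0.9740 = 1.226 d.
D_c = (k_1/k_r) L₀ e^(−k_1 t_c) = (0.286/1.26) × 15.2 × e^(−0.286×1.226) = 0.2270 × 15.2 × 0.7043 = 2.430 mg/L.

t_c ≈ 1.23 d; D_c ≈ 2.43 mg/L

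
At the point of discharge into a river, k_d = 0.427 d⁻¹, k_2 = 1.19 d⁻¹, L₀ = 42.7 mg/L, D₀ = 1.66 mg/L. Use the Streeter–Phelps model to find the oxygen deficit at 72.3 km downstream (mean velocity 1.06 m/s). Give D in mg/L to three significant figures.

D ≈ 8.37 mg/L

Travel time t = x/v = 72.3 km / (1.06 m/s) = 72300 m / 1.06 m/s = 68210 s = 0.7894 d.
k_d L₀/(k_2−k_d) = 0.427×42.7/(1.19−0.427) = 18.23/0.7630 = 23.90 mg/L.
e^(−k_d t) = e^(−0.427×0.7894) = 0.7138; e^(−k_2 t) = e^(−1.19×0.7894) = 0.3908.
D = 23.90 × (0.7138 − 0.3908) + 1.66 × 0.3908 = 7.718 + 0.6488 = 8.367 mg/L.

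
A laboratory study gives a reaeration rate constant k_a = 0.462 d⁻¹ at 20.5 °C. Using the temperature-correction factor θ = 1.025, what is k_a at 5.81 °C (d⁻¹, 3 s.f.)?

k_a ≈ 0.321 d⁻¹

k_a(T₂) = k_a(T₁) · θ^(T₂−T₁) = 0.462 × 1.025^(5.81−20.5)
= 0.462 × 1.025^-14.7 = 0.462 × 0.6958 = 0.3214 d⁻¹.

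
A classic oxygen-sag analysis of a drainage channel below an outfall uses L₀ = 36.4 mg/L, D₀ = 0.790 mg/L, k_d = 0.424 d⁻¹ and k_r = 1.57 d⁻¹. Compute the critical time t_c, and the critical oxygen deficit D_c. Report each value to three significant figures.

t_c ≈ 1.09 d; D_c ≈ 6.19 mg/L

At the critical point dD/dt = 0, so k_d L₀ e^(−k_d t) = k_r D. Substituting D(t) from the Streeter–Phelps equation and solving for t gives
t_c = ln[(k_r/k_d)(1 − D₀(k_r−k_d)/(k_d L₀))] / (k_r−k_d).
Here k_r−k_d = 1.146 d⁻¹ and 1 − D₀(k_r−k_d)/(k_d L₀) = 1 − 0.790×1.146/(0.424×36.4) = 0.9413, so
t_c = ln(3.703 × 0.9413) / 1.146 = 1.249 / 1.146 = 1.090 d.
D_c = (k_d/k_r) L₀ e^(−k_d t_c) = (0.424/1.57) × 36.4 × e^(−0.424×1.090) = 0.2701 × 36.4 × 0.6300 = 6.193 mg/L.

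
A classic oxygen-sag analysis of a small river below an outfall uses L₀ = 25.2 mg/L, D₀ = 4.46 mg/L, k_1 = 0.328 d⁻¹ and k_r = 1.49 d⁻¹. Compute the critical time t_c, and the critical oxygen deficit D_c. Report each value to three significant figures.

t_c ≈ 0.454 d; D_c ≈ 4.78 mg/L

At the critical point dD/dt = 0, so k_1 L₀ e^(−k_1 t) = k_r D. Substituting D(t) from the Streeter–Phelps equation and solving for t gives
t_c = ln[(k_r/k_1)(1 − D₀(k_r−k_1)/(k_1 L₀))] / (k_r−k_1).
Here k_r−k_1 = 1.162 d⁻¹ and 1 − D₀(k_r−k_1)/(k_1 L₀) = 1 − 4.46×1.162/(0.328×25.2) = 0.3730, so
t_c = ln(4.543 × 0.3730) / 1.162 = 0.5273 / 1.162 = 0.4538 d.
D_c = (k_1/k_r) L₀ e^(−k_1 t_c) = (0.328/1.49) × 25.2 × e^(−0.328×0.4538) = 0.2201 × 25.2 × 0.8617 = 4.780 mg/L.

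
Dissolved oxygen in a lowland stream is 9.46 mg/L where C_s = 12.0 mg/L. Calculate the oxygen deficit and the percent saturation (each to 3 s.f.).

D ≈ 2.54 mg/L; 78.8 % saturation

D = C_s − C = 12.0 − 9.46 = 2.54 mg/L.
% saturation = 9.46/12.0 × 100 = 78.8 %.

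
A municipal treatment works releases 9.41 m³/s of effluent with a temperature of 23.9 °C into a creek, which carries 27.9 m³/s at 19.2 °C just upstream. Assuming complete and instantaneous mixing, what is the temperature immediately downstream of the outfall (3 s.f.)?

20.4 °C

Flow-weighted mixing: C = (Q_r C_r + Q_w C_w)/(Q_r + Q_w)
= (27.9×19.2 + 9.41×23.9)/(27.9 + 9.41) = 760.6/37.31 = 20.39 °C.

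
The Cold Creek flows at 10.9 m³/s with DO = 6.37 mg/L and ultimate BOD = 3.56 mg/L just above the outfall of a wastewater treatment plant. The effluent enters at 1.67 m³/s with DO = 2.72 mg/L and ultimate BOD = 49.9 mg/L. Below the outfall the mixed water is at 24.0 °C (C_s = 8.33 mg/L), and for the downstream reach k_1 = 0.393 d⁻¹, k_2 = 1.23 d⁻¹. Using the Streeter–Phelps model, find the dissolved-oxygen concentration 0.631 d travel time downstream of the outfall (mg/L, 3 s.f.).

Mixed DO = (10.9×6.37 + 1.67×2.72)/(10.9+1.67) = 73.98/12.57 = 5.885 mg/L.
Mixed L₀ = (10.9×3.56 + 1.67×49.9)/(12.57) = 122.1/12.57 = 9.717 mg/L.
Initial deficit D₀ = C_s − DO₀ = 8.33 − 5.885 = 2.445 mg/L.
D(0.631) = [0.393×9.717/(1.23−0.393)](e^(−0.393×0.631) − e^(−1.23×0.631)) + 2.445 e^(−1.23×0.631)
= 4.562 × (0.7804 − 0.4602) + 2.445 × 0.4602 = 2.586 mg/L.
DO = 8.33 − 2.586 = 5.744 mg/L.

DO ≈ 5.74 mg/L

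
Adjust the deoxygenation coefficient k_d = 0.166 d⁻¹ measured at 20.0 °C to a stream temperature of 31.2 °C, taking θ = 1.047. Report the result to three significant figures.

k_d ≈ 0.278 d⁻¹

k_d(T₂) = k_d(T₁) · θ^(T₂−T₁) = 0.166 × 1.047^(31.2−20.0)
= 0.166 × 1.047^11.2 = 0.166 × 1.673 = 0.2777 d⁻¹.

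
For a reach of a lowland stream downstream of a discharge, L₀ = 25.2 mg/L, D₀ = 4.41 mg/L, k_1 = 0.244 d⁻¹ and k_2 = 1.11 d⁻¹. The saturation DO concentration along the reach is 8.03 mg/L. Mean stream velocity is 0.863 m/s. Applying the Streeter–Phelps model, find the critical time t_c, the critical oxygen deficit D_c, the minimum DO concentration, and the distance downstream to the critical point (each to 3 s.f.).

At the critical point dD/dt = 0, so k_1 L₀ e^(−k_1 t) = k_2 D. Substituting D(t) from the Streeter–Phelps equation and solving for t gives
t_c = ln[(k_2/k_1)(1 − D₀(k_2−k_1)/(k_1 L₀))] / (k_2−k_1).
Here k_2−k_1 = 0.8660 d⁻¹ and 1 − D₀(k_2−k_1)/(k_1 L₀) = 1 − 4.41×0.8660/(0.244×25.2) = 0.3789, so
t_c = ln(4.549 × 0.3789) / 0.8660 = 0.5444 / 0.8660 = 0.6287 d.
L(t_c) = L₀ e^(−k_1 t_c) = 25.2 × 0.8578 = 21.62 mg/L, and at the critical point k_2 D_c = k_1 L, so D_c = (0.244/1.11) × 21.62 = 4.752 mg/L.
Minimum DO = C_s − D_c = 8.03 − 4.752 = 3.278 mg/L.
x_c = v t_c = 0.863 m/s × 0.6287 d × 86400 s/d = 46880 m ≈ 46.9 km.

t_c ≈ 0.629 d; D_c ≈ 4.75 mg/L; min DO ≈ 3.28 mg/L; x_c ≈ 46.9 km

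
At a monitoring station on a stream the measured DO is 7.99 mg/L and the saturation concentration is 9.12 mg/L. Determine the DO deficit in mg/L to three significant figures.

D ≈ 1.13 mg/L

D = C_s − C = 9.12 − 7.99 = 1.13 mg/L.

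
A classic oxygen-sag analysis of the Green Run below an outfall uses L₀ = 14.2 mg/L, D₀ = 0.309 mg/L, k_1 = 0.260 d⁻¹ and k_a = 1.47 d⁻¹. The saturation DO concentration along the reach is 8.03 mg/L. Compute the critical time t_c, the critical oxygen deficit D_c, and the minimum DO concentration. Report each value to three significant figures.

At the critical point dD/dt = 0, so k_1 L₀ e^(−k_1 t) = k_a D. Substituting D(t) from the Streeter–Phelps equation and solving for t gives
t_c = ln[(k_a/k_1)(1 − D₀(k_a−k_1)/(k_1 L₀))] / (k_a−k_1).
Here k_a−k_1 = 1.210 d⁻¹ and 1 − D₀(k_a−k_1)/(k_1 L₀) = 1 − 0.309×1.210/(0.260×14.2) = 0.8987, so
t_c = ln(5.654 × 0.8987) / 1.210 = 1.626 / 1.210 = 1.343 d.
D_c = (k_1/k_a) L₀ e^(−k_1 t_c) = (0.260/1.47) × 14.2 × e^(−0.260×1.343) = 0.1769 × 14.2 × 0.7052 = 1.771 mg/L.
Minimum DO = C_s − D_c = 8.03 − 1.771 = 6.259 mg/L.

t_c ≈ 1.34 d; D_c ≈ 1.77 mg/L; min DO ≈ 6.26 mg/L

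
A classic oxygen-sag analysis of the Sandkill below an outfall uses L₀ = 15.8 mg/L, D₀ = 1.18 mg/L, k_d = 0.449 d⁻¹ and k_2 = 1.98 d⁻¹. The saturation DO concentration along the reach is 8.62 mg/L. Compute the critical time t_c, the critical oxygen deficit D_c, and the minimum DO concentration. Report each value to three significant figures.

t_c ≈ 0.777 d; D_c ≈ 2.53 mg/L; min DO ≈ 6.09 mg/L

At the critical point dD/dt = 0, so k_d L₀ e^(−k_d t) = k_2 D. Substituting D(t) from the Streeter–Phelps equation and solving for t gives
t_c = ln[(k_2/k_d)(1 − D₀(k_2−k_d)/(k_d L₀))] / (k_2−k_d).
Here k_2−k_d = 1.531 d⁻¹ and 1 − D₀(k_2−k_d)/(k_d L₀) = 1 − 1.18×1.531/(0.449×15.8) = 0.7453, so
t_c = ln(4.410 × 0.7453) / 1.531 = 1.190 / 1.531 = 0.7772 d.
L(t_c) = L₀ e^(−k_d t_c) = 15.8 × 0.7054 = 11.15 mg/L, and at the critical point k_2 D_c = k_d L, so D_c = (0.449/1.98) × 11.15 = 2.527 mg/L.
Minimum DO = C_s − D_c = 8.62 − 2.527 = 6.093 mg/L.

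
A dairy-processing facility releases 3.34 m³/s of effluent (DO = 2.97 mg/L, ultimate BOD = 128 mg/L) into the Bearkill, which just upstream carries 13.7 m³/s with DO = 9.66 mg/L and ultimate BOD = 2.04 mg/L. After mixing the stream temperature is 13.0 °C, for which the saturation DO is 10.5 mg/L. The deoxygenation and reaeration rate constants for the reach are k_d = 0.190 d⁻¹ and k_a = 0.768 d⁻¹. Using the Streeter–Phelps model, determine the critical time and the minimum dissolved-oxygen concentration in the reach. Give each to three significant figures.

t_c ≈ 1.93 d; minimum DO ≈ 5.92 mg/L

Mixed DO = (13.7×9.66 + 3.34×2.97)/(13.7+3.34) = 142.3/17.04 = 8.349 mg/L.
Mixed L₀ = (13.7×2.04 + 3.34×128)/(17.04) = 455.5/17.04 = 26.73 mg/L.
Initial deficit D₀ = C_s − DO₀ = 10.5 − 8.349 = 2.151 mg/L.
t_c = (1/0.5780) ln[(0.768/0.190)(1 − 2.151×0.5780/(0.190×26.73))] = 1.730 × ln(3.052) = 1.931 d.
D_c = (0.190/0.768) × 26.73 × e^(−0.190×1.931) = 0.2474 × 26.73 × 0.6929 = 4.582 mg/L.
Minimum DO = 10.5 − 4.582 = 5.918 mg/L.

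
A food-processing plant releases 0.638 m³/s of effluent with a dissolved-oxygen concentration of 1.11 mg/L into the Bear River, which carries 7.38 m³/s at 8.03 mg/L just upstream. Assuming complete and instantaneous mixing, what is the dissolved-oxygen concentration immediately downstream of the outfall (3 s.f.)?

Flow-weighted mixing: C = (Q_r C_r + Q_w C_w)/(Q_r + Q_w)
= (7.38×8.03 + 0.638×1.11)/(7.38 + 0.638) = 59.97/8.018 = 7.479 mg/L.

7.48 mg/L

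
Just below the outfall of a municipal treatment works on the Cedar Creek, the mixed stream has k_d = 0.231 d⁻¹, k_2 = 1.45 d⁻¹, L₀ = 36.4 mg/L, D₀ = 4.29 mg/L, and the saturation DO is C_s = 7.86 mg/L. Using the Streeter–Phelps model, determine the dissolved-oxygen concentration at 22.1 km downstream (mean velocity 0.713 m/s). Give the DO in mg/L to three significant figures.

DO ≈ 3.06 mg/L

Travel time t = x/v = 22.1 km / (0.713 m/s) = 22100 m / 0.713 m/s = 31000 s = 0.3587 d.
k_d L₀/(k_2−k_d) = 0.231×36.4/(1.45−0.231) = 8.408/1.219 = 6.898 mg/L.
e^(−k_d t) = e^(−0.231×0.3587) = 0.9205; e^(−k_2 t) = e^(−1.45×0.3587) = 0.5944.
D = 6.898 × (0.9205 − 0.5944) + 4.29 × 0.5944 = 2.249 + 2.550 = 4.799 mg/L.
DO = C_s − D = 7.86 − 4.799 = 3.061 mg/L.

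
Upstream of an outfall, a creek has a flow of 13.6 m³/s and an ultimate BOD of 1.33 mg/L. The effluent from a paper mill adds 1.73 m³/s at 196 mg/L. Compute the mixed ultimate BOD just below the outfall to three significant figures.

Flow-weighted mixing: C = (Q_r C_r + Q_w C_w)/(Q_r + Q_w)
= (13.6×1.33 + 1.73×196)/(13.6 + 1.73) = 357.2/15.33 = 23.30 mg/L.

23.3 mg/L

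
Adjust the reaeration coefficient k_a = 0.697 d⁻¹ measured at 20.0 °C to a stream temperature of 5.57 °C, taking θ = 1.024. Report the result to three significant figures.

k_a ≈ 0.495 d⁻¹

k_a(T₂) = k_a(T₁) · θ^(T₂−T₁) = 0.697 × 1.024^(5.57−20.0)
= 0.697 × 1.024^-14.4 = 0.697 × 0.7102 = 0.4950 d⁻¹.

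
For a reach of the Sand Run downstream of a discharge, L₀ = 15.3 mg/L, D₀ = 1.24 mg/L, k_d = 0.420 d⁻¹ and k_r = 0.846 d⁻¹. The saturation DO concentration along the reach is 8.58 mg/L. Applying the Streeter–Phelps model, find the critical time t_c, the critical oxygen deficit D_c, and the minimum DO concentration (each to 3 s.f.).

t_c ≈ 1.44 d; D_c ≈ 4.14 mg/L; min DO ≈ 4.44 mg/L

At the critical point dD/dt = 0, so k_d L₀ e^(−k_d t) = k_r D. Substituting D(t) from the Streeter–Phelps equation and solving for t gives
t_c = ln[(k_r/k_d)(1 − D₀(k_r−k_d)/(k_d L₀))] / (k_r−k_d).
Here k_r−k_d = 0.4260 d⁻¹ and 1 − D₀(k_r−k_d)/(k_d L₀) = 1 − 1.24×0.4260/(0.420×15.3) = 0.9178, so
t_c = ln(2.014 × 0.9178) / 0.4260 = 0.6145 / 0.4260 = 1.442 d.
L(t_c) = L₀ e^(−k_d t_c) = 15.3 × 0.5456 = 8.348 mg/L, and at the critical point k_r D_c = k_d L, so D_c = (0.420/0.846) × 8.348 = 4.144 mg/L.
Minimum DO = C_s − D_c = 8.58 − 4.144 = 4.436 mg/L.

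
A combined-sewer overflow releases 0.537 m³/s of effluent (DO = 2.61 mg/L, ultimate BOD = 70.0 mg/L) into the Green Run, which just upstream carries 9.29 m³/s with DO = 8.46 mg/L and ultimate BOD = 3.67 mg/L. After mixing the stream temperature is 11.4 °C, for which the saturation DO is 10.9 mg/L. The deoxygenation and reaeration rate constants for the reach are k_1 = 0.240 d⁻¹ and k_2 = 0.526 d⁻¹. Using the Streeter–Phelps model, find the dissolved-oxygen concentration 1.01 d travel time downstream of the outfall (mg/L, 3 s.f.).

Mixed DO = (9.29×8.46 + 0.537×2.61)/(9.29+0.537) = 79.99/9.827 = 8.140 mg/L.
Mixed L₀ = (9.29×3.67 + 0.537×70.0)/(9.827) = 71.68/9.827 = 7.295 mg/L.
Initial deficit D₀ = C_s − DO₀ = 10.9 − 8.140 = 2.760 mg/L.
D(1.01) = [0.240×7.295/(0.526−0.240)](e^(−0.240×1.01) − e^(−0.526×1.01)) + 2.760 e^(−0.526×1.01)
= 6.121 × (0.7847 − 0.5879) + 2.760 × 0.5879 = 2.827 mg/L.
DO = 10.9 − 2.827 = 8.073 mg/L.

DO ≈ 8.07 mg/L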